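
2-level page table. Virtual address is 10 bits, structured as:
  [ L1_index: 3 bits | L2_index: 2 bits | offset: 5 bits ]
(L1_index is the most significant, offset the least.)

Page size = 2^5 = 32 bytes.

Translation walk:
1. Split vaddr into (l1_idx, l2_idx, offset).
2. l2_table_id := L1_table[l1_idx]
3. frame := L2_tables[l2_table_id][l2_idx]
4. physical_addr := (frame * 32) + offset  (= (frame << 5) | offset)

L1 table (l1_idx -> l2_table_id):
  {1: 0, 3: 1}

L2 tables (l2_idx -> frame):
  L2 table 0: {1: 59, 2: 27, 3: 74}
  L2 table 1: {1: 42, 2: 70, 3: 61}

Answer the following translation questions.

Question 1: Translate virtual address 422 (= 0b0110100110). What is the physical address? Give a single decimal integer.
vaddr = 422 = 0b0110100110
Split: l1_idx=3, l2_idx=1, offset=6
L1[3] = 1
L2[1][1] = 42
paddr = 42 * 32 + 6 = 1350

Answer: 1350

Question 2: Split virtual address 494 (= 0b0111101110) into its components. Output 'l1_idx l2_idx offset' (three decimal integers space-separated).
vaddr = 494 = 0b0111101110
  top 3 bits -> l1_idx = 3
  next 2 bits -> l2_idx = 3
  bottom 5 bits -> offset = 14

Answer: 3 3 14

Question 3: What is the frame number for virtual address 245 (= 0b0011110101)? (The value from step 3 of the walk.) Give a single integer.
Answer: 74

Derivation:
vaddr = 245: l1_idx=1, l2_idx=3
L1[1] = 0; L2[0][3] = 74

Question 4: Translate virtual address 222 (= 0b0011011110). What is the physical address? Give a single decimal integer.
Answer: 894

Derivation:
vaddr = 222 = 0b0011011110
Split: l1_idx=1, l2_idx=2, offset=30
L1[1] = 0
L2[0][2] = 27
paddr = 27 * 32 + 30 = 894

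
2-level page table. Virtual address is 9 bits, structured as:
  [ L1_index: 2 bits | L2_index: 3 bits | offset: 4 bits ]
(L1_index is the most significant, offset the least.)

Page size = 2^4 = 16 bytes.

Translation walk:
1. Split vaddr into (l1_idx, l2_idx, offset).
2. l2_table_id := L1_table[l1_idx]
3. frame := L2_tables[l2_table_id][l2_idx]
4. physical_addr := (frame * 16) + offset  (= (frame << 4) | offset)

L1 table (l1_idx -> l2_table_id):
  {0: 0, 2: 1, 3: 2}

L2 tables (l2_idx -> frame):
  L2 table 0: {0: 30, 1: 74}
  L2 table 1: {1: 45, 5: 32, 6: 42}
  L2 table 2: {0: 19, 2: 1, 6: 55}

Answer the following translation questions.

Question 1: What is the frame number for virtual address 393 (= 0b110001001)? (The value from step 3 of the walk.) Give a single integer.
vaddr = 393: l1_idx=3, l2_idx=0
L1[3] = 2; L2[2][0] = 19

Answer: 19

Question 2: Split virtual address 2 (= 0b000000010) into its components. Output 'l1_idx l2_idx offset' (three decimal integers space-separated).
Answer: 0 0 2

Derivation:
vaddr = 2 = 0b000000010
  top 2 bits -> l1_idx = 0
  next 3 bits -> l2_idx = 0
  bottom 4 bits -> offset = 2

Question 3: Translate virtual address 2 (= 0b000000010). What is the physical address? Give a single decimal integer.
vaddr = 2 = 0b000000010
Split: l1_idx=0, l2_idx=0, offset=2
L1[0] = 0
L2[0][0] = 30
paddr = 30 * 16 + 2 = 482

Answer: 482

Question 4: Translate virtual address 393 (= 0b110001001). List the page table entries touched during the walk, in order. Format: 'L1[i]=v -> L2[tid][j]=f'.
vaddr = 393 = 0b110001001
Split: l1_idx=3, l2_idx=0, offset=9

Answer: L1[3]=2 -> L2[2][0]=19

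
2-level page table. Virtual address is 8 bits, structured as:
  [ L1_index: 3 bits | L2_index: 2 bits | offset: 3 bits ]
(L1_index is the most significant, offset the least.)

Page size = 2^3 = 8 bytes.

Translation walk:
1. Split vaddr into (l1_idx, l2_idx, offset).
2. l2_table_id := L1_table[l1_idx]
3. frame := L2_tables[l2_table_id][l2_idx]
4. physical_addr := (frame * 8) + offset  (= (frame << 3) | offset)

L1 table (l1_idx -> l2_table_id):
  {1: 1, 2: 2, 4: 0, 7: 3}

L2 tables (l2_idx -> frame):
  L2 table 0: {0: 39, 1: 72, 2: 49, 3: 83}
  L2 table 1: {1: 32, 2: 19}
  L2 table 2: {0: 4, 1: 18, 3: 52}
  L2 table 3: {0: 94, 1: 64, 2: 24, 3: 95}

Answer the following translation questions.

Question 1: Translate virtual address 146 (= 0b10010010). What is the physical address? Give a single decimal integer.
vaddr = 146 = 0b10010010
Split: l1_idx=4, l2_idx=2, offset=2
L1[4] = 0
L2[0][2] = 49
paddr = 49 * 8 + 2 = 394

Answer: 394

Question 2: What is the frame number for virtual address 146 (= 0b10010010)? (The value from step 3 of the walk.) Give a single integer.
vaddr = 146: l1_idx=4, l2_idx=2
L1[4] = 0; L2[0][2] = 49

Answer: 49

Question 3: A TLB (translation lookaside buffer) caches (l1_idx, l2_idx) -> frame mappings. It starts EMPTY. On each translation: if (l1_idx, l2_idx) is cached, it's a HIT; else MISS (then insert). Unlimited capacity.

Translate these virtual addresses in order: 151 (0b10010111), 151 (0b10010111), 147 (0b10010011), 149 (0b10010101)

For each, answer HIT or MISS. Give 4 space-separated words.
Answer: MISS HIT HIT HIT

Derivation:
vaddr=151: (4,2) not in TLB -> MISS, insert
vaddr=151: (4,2) in TLB -> HIT
vaddr=147: (4,2) in TLB -> HIT
vaddr=149: (4,2) in TLB -> HIT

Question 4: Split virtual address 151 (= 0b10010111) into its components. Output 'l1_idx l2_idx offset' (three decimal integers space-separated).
vaddr = 151 = 0b10010111
  top 3 bits -> l1_idx = 4
  next 2 bits -> l2_idx = 2
  bottom 3 bits -> offset = 7

Answer: 4 2 7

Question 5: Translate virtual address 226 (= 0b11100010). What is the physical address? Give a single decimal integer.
vaddr = 226 = 0b11100010
Split: l1_idx=7, l2_idx=0, offset=2
L1[7] = 3
L2[3][0] = 94
paddr = 94 * 8 + 2 = 754

Answer: 754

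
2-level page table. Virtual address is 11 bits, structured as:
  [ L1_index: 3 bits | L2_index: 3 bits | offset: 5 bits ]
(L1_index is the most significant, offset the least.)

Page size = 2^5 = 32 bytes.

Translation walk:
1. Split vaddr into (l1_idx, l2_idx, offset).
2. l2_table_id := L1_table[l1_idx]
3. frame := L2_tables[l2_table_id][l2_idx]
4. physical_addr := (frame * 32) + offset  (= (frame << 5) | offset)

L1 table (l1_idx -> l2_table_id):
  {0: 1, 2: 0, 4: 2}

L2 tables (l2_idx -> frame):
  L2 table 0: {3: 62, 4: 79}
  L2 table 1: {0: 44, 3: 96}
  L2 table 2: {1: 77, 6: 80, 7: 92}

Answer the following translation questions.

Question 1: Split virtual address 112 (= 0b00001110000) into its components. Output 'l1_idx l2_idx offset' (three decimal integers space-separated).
vaddr = 112 = 0b00001110000
  top 3 bits -> l1_idx = 0
  next 3 bits -> l2_idx = 3
  bottom 5 bits -> offset = 16

Answer: 0 3 16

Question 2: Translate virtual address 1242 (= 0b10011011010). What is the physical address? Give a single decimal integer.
Answer: 2586

Derivation:
vaddr = 1242 = 0b10011011010
Split: l1_idx=4, l2_idx=6, offset=26
L1[4] = 2
L2[2][6] = 80
paddr = 80 * 32 + 26 = 2586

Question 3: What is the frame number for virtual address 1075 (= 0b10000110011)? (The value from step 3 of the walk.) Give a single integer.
Answer: 77

Derivation:
vaddr = 1075: l1_idx=4, l2_idx=1
L1[4] = 2; L2[2][1] = 77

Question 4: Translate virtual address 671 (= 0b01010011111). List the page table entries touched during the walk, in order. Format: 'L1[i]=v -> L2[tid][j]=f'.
vaddr = 671 = 0b01010011111
Split: l1_idx=2, l2_idx=4, offset=31

Answer: L1[2]=0 -> L2[0][4]=79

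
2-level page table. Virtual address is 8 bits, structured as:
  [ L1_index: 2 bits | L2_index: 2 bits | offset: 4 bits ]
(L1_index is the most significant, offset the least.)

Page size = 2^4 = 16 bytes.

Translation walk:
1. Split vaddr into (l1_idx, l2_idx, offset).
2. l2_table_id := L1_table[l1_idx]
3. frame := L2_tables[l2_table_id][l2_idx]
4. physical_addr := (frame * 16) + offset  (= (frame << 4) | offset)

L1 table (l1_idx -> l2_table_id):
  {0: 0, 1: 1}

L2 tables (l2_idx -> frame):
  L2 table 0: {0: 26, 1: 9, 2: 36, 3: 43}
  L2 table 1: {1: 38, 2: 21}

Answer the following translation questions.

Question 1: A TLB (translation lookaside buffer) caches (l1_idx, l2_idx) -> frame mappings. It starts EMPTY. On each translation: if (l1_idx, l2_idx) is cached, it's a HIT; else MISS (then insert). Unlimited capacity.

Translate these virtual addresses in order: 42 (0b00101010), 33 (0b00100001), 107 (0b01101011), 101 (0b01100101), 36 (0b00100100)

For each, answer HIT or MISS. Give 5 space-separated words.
vaddr=42: (0,2) not in TLB -> MISS, insert
vaddr=33: (0,2) in TLB -> HIT
vaddr=107: (1,2) not in TLB -> MISS, insert
vaddr=101: (1,2) in TLB -> HIT
vaddr=36: (0,2) in TLB -> HIT

Answer: MISS HIT MISS HIT HIT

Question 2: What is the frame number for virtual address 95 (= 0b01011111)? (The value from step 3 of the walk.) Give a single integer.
vaddr = 95: l1_idx=1, l2_idx=1
L1[1] = 1; L2[1][1] = 38

Answer: 38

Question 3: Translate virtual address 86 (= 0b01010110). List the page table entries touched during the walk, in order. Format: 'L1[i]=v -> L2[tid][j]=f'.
vaddr = 86 = 0b01010110
Split: l1_idx=1, l2_idx=1, offset=6

Answer: L1[1]=1 -> L2[1][1]=38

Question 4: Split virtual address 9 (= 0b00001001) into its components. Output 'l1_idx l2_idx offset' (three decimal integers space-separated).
Answer: 0 0 9

Derivation:
vaddr = 9 = 0b00001001
  top 2 bits -> l1_idx = 0
  next 2 bits -> l2_idx = 0
  bottom 4 bits -> offset = 9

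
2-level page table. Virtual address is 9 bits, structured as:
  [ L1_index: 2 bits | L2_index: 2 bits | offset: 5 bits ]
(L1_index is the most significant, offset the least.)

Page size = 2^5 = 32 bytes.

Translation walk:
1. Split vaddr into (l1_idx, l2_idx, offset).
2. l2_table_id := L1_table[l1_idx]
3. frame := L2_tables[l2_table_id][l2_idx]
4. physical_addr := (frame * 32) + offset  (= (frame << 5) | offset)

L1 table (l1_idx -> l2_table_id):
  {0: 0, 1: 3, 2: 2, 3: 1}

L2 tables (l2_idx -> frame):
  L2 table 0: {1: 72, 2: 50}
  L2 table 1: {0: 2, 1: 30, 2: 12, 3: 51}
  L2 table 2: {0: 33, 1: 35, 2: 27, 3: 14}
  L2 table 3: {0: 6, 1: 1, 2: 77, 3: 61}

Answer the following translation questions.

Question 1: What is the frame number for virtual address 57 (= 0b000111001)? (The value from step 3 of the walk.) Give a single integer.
vaddr = 57: l1_idx=0, l2_idx=1
L1[0] = 0; L2[0][1] = 72

Answer: 72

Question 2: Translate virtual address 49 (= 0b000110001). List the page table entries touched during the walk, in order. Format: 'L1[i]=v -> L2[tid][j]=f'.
Answer: L1[0]=0 -> L2[0][1]=72

Derivation:
vaddr = 49 = 0b000110001
Split: l1_idx=0, l2_idx=1, offset=17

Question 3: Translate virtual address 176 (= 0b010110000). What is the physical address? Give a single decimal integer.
Answer: 48

Derivation:
vaddr = 176 = 0b010110000
Split: l1_idx=1, l2_idx=1, offset=16
L1[1] = 3
L2[3][1] = 1
paddr = 1 * 32 + 16 = 48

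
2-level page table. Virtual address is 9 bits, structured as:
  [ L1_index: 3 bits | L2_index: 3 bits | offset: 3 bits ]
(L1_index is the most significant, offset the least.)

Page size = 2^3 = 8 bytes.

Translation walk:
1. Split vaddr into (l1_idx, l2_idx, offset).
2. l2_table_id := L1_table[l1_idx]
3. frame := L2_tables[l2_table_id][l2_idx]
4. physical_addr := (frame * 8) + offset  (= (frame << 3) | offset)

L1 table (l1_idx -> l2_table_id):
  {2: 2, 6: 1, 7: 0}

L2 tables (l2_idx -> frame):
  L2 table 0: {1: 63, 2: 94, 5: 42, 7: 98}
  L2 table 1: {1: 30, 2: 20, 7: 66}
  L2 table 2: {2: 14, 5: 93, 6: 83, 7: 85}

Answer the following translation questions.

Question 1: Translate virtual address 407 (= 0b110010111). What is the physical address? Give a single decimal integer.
vaddr = 407 = 0b110010111
Split: l1_idx=6, l2_idx=2, offset=7
L1[6] = 1
L2[1][2] = 20
paddr = 20 * 8 + 7 = 167

Answer: 167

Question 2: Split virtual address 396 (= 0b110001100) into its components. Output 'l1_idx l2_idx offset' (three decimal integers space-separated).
vaddr = 396 = 0b110001100
  top 3 bits -> l1_idx = 6
  next 3 bits -> l2_idx = 1
  bottom 3 bits -> offset = 4

Answer: 6 1 4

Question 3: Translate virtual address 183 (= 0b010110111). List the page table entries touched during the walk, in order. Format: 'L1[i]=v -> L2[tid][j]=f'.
Answer: L1[2]=2 -> L2[2][6]=83

Derivation:
vaddr = 183 = 0b010110111
Split: l1_idx=2, l2_idx=6, offset=7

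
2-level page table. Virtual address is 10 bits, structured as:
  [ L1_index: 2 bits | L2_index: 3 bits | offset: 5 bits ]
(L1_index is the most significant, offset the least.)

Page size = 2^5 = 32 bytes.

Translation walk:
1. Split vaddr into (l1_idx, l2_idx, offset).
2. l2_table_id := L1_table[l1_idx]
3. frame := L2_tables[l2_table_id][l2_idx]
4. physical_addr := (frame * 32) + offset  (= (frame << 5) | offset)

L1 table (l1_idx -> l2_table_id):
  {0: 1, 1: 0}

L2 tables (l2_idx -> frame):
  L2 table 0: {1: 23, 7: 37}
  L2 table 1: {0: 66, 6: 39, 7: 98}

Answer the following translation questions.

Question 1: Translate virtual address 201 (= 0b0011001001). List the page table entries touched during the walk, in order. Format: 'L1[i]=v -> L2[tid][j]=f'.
vaddr = 201 = 0b0011001001
Split: l1_idx=0, l2_idx=6, offset=9

Answer: L1[0]=1 -> L2[1][6]=39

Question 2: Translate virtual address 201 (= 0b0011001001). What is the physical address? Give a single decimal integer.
Answer: 1257

Derivation:
vaddr = 201 = 0b0011001001
Split: l1_idx=0, l2_idx=6, offset=9
L1[0] = 1
L2[1][6] = 39
paddr = 39 * 32 + 9 = 1257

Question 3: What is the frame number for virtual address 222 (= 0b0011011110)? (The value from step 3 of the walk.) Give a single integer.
vaddr = 222: l1_idx=0, l2_idx=6
L1[0] = 1; L2[1][6] = 39

Answer: 39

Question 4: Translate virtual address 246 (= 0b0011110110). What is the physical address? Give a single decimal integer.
vaddr = 246 = 0b0011110110
Split: l1_idx=0, l2_idx=7, offset=22
L1[0] = 1
L2[1][7] = 98
paddr = 98 * 32 + 22 = 3158

Answer: 3158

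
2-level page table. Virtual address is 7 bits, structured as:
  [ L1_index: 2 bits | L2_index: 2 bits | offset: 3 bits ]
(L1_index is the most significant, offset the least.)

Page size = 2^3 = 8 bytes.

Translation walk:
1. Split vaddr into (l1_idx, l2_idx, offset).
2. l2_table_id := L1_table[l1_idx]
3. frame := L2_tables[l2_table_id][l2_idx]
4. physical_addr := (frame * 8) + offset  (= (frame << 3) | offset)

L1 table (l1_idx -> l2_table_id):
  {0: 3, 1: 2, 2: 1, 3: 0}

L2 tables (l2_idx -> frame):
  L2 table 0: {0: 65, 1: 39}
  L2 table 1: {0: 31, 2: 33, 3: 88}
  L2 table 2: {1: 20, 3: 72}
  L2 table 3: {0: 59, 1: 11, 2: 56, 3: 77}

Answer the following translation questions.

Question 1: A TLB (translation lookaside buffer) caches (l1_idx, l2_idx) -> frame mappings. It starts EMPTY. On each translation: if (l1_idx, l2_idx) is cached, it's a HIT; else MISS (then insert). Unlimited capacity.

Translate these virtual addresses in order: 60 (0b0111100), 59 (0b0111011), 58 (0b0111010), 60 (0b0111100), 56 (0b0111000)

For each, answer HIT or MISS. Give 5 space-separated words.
vaddr=60: (1,3) not in TLB -> MISS, insert
vaddr=59: (1,3) in TLB -> HIT
vaddr=58: (1,3) in TLB -> HIT
vaddr=60: (1,3) in TLB -> HIT
vaddr=56: (1,3) in TLB -> HIT

Answer: MISS HIT HIT HIT HIT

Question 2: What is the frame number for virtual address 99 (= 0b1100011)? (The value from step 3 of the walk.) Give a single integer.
vaddr = 99: l1_idx=3, l2_idx=0
L1[3] = 0; L2[0][0] = 65

Answer: 65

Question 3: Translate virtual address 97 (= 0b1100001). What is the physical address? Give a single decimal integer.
Answer: 521

Derivation:
vaddr = 97 = 0b1100001
Split: l1_idx=3, l2_idx=0, offset=1
L1[3] = 0
L2[0][0] = 65
paddr = 65 * 8 + 1 = 521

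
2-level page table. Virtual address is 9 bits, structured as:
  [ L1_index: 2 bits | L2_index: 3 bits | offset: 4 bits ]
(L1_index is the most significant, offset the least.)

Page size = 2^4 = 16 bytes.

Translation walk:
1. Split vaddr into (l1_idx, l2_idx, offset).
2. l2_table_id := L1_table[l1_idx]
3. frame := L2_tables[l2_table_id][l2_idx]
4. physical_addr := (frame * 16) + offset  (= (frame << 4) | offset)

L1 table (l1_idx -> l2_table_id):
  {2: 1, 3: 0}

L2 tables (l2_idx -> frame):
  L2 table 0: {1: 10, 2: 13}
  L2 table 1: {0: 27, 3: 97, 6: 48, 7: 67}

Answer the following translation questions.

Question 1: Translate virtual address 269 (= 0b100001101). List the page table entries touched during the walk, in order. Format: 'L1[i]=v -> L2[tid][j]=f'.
Answer: L1[2]=1 -> L2[1][0]=27

Derivation:
vaddr = 269 = 0b100001101
Split: l1_idx=2, l2_idx=0, offset=13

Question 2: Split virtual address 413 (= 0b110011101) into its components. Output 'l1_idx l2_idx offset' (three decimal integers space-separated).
vaddr = 413 = 0b110011101
  top 2 bits -> l1_idx = 3
  next 3 bits -> l2_idx = 1
  bottom 4 bits -> offset = 13

Answer: 3 1 13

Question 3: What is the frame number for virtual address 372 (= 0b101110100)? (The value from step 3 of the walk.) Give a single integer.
vaddr = 372: l1_idx=2, l2_idx=7
L1[2] = 1; L2[1][7] = 67

Answer: 67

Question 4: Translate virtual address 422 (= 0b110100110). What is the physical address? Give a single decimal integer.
vaddr = 422 = 0b110100110
Split: l1_idx=3, l2_idx=2, offset=6
L1[3] = 0
L2[0][2] = 13
paddr = 13 * 16 + 6 = 214

Answer: 214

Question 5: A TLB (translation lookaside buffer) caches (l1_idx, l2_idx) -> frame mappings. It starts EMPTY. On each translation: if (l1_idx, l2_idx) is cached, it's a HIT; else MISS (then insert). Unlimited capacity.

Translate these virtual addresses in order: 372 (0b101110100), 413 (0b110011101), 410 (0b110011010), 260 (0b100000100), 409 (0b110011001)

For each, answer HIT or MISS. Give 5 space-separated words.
Answer: MISS MISS HIT MISS HIT

Derivation:
vaddr=372: (2,7) not in TLB -> MISS, insert
vaddr=413: (3,1) not in TLB -> MISS, insert
vaddr=410: (3,1) in TLB -> HIT
vaddr=260: (2,0) not in TLB -> MISS, insert
vaddr=409: (3,1) in TLB -> HIT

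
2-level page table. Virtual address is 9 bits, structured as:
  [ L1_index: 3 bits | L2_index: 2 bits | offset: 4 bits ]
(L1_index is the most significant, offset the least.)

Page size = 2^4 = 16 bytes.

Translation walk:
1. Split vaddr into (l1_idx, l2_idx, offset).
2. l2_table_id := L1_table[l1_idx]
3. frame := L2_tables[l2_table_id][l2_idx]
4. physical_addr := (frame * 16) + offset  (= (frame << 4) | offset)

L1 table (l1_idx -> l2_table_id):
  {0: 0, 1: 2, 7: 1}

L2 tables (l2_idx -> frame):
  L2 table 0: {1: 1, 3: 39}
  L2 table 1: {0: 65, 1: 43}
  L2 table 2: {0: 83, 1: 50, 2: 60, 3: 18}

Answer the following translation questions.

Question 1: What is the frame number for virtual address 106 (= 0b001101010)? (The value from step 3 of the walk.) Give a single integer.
vaddr = 106: l1_idx=1, l2_idx=2
L1[1] = 2; L2[2][2] = 60

Answer: 60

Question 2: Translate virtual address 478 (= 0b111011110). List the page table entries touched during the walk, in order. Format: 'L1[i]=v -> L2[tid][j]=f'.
vaddr = 478 = 0b111011110
Split: l1_idx=7, l2_idx=1, offset=14

Answer: L1[7]=1 -> L2[1][1]=43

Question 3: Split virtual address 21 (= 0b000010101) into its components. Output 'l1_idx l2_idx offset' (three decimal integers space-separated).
vaddr = 21 = 0b000010101
  top 3 bits -> l1_idx = 0
  next 2 bits -> l2_idx = 1
  bottom 4 bits -> offset = 5

Answer: 0 1 5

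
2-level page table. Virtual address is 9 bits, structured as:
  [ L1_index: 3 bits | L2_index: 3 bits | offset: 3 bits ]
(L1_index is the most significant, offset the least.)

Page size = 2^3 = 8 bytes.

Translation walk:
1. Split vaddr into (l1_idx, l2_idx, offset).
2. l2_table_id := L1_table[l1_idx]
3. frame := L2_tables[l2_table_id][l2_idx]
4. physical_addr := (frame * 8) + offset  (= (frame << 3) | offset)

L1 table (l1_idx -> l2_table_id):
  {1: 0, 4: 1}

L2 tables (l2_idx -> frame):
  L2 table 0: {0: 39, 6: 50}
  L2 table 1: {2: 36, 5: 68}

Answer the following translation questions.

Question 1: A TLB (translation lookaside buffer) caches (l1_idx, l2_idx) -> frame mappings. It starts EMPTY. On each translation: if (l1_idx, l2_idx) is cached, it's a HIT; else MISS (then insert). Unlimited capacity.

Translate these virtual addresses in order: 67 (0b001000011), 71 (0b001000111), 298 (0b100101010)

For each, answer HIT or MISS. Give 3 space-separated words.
Answer: MISS HIT MISS

Derivation:
vaddr=67: (1,0) not in TLB -> MISS, insert
vaddr=71: (1,0) in TLB -> HIT
vaddr=298: (4,5) not in TLB -> MISS, insert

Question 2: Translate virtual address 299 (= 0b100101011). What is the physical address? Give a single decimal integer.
vaddr = 299 = 0b100101011
Split: l1_idx=4, l2_idx=5, offset=3
L1[4] = 1
L2[1][5] = 68
paddr = 68 * 8 + 3 = 547

Answer: 547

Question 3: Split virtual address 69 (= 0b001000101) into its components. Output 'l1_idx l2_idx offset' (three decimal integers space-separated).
vaddr = 69 = 0b001000101
  top 3 bits -> l1_idx = 1
  next 3 bits -> l2_idx = 0
  bottom 3 bits -> offset = 5

Answer: 1 0 5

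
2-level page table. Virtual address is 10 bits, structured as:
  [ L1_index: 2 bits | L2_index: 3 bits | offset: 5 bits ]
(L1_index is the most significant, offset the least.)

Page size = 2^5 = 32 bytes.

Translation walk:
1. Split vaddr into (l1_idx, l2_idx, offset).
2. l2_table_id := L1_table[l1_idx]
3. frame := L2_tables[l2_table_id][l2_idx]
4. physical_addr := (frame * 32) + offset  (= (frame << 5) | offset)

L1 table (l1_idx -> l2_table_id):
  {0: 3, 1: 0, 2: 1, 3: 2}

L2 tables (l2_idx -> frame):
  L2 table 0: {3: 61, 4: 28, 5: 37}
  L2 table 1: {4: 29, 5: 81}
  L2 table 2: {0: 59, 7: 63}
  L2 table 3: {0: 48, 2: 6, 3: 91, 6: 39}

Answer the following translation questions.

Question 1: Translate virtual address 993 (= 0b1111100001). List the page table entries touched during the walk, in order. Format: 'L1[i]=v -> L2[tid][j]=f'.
Answer: L1[3]=2 -> L2[2][7]=63

Derivation:
vaddr = 993 = 0b1111100001
Split: l1_idx=3, l2_idx=7, offset=1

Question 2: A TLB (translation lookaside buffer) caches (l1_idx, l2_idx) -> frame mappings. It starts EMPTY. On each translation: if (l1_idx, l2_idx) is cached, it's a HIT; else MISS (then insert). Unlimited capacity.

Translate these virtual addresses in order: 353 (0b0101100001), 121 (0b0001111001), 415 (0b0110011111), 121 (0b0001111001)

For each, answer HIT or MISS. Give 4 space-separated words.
Answer: MISS MISS MISS HIT

Derivation:
vaddr=353: (1,3) not in TLB -> MISS, insert
vaddr=121: (0,3) not in TLB -> MISS, insert
vaddr=415: (1,4) not in TLB -> MISS, insert
vaddr=121: (0,3) in TLB -> HIT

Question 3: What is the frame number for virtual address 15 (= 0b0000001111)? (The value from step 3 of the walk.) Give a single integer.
Answer: 48

Derivation:
vaddr = 15: l1_idx=0, l2_idx=0
L1[0] = 3; L2[3][0] = 48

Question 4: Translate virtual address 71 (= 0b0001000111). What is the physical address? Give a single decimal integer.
Answer: 199

Derivation:
vaddr = 71 = 0b0001000111
Split: l1_idx=0, l2_idx=2, offset=7
L1[0] = 3
L2[3][2] = 6
paddr = 6 * 32 + 7 = 199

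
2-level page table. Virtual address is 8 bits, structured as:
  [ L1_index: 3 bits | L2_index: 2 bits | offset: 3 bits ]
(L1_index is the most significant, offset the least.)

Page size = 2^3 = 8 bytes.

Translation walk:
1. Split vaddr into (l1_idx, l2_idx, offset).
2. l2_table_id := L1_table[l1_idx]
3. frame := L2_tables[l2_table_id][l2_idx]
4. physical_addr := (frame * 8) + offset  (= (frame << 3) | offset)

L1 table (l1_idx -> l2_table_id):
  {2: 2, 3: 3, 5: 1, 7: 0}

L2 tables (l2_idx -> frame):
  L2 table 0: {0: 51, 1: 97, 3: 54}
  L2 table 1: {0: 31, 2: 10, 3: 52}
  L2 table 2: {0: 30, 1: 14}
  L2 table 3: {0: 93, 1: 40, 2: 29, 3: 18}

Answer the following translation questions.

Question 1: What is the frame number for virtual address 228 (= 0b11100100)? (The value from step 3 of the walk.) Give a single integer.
Answer: 51

Derivation:
vaddr = 228: l1_idx=7, l2_idx=0
L1[7] = 0; L2[0][0] = 51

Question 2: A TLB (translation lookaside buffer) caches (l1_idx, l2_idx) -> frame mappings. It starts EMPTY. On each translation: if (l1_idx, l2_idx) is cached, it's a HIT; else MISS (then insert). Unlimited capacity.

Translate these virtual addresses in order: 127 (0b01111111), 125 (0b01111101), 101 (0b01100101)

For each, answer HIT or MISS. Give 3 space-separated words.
Answer: MISS HIT MISS

Derivation:
vaddr=127: (3,3) not in TLB -> MISS, insert
vaddr=125: (3,3) in TLB -> HIT
vaddr=101: (3,0) not in TLB -> MISS, insert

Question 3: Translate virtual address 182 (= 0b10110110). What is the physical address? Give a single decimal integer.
Answer: 86

Derivation:
vaddr = 182 = 0b10110110
Split: l1_idx=5, l2_idx=2, offset=6
L1[5] = 1
L2[1][2] = 10
paddr = 10 * 8 + 6 = 86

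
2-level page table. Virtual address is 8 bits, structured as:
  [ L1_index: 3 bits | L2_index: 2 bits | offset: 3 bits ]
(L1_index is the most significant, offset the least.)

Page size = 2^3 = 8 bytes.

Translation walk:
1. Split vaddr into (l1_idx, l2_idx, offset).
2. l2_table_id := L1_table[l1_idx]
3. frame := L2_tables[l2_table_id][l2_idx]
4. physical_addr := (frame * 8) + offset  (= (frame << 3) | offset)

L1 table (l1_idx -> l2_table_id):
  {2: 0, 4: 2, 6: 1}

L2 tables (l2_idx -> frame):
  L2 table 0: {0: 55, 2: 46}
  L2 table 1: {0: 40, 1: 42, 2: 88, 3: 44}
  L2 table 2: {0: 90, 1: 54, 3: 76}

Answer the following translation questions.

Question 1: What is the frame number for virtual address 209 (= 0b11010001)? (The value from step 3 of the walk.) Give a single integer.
vaddr = 209: l1_idx=6, l2_idx=2
L1[6] = 1; L2[1][2] = 88

Answer: 88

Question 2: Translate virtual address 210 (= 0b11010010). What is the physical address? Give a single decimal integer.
vaddr = 210 = 0b11010010
Split: l1_idx=6, l2_idx=2, offset=2
L1[6] = 1
L2[1][2] = 88
paddr = 88 * 8 + 2 = 706

Answer: 706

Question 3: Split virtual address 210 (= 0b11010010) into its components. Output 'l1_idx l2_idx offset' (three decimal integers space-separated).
Answer: 6 2 2

Derivation:
vaddr = 210 = 0b11010010
  top 3 bits -> l1_idx = 6
  next 2 bits -> l2_idx = 2
  bottom 3 bits -> offset = 2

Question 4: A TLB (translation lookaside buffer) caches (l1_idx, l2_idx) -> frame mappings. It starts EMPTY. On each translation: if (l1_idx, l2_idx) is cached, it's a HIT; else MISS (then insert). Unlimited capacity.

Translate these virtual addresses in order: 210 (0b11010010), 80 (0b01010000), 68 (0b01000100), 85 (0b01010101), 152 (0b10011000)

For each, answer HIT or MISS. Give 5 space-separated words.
vaddr=210: (6,2) not in TLB -> MISS, insert
vaddr=80: (2,2) not in TLB -> MISS, insert
vaddr=68: (2,0) not in TLB -> MISS, insert
vaddr=85: (2,2) in TLB -> HIT
vaddr=152: (4,3) not in TLB -> MISS, insert

Answer: MISS MISS MISS HIT MISS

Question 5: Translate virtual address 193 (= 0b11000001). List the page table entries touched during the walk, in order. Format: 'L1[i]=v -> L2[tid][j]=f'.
Answer: L1[6]=1 -> L2[1][0]=40

Derivation:
vaddr = 193 = 0b11000001
Split: l1_idx=6, l2_idx=0, offset=1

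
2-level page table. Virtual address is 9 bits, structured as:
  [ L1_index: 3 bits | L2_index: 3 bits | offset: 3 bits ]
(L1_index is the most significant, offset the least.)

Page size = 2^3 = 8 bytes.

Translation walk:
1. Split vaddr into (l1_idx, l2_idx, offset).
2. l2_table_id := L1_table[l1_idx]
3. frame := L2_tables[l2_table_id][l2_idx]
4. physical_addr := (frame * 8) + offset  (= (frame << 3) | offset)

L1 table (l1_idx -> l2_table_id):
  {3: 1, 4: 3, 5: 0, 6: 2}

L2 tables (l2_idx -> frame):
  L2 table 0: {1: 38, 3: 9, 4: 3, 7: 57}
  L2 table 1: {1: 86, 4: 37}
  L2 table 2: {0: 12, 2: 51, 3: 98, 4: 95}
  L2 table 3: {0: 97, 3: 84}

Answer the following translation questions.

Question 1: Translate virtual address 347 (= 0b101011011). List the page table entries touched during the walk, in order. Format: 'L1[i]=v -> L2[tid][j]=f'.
Answer: L1[5]=0 -> L2[0][3]=9

Derivation:
vaddr = 347 = 0b101011011
Split: l1_idx=5, l2_idx=3, offset=3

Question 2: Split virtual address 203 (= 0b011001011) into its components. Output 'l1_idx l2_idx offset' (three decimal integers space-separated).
Answer: 3 1 3

Derivation:
vaddr = 203 = 0b011001011
  top 3 bits -> l1_idx = 3
  next 3 bits -> l2_idx = 1
  bottom 3 bits -> offset = 3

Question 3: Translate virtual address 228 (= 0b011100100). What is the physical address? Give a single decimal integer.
Answer: 300

Derivation:
vaddr = 228 = 0b011100100
Split: l1_idx=3, l2_idx=4, offset=4
L1[3] = 1
L2[1][4] = 37
paddr = 37 * 8 + 4 = 300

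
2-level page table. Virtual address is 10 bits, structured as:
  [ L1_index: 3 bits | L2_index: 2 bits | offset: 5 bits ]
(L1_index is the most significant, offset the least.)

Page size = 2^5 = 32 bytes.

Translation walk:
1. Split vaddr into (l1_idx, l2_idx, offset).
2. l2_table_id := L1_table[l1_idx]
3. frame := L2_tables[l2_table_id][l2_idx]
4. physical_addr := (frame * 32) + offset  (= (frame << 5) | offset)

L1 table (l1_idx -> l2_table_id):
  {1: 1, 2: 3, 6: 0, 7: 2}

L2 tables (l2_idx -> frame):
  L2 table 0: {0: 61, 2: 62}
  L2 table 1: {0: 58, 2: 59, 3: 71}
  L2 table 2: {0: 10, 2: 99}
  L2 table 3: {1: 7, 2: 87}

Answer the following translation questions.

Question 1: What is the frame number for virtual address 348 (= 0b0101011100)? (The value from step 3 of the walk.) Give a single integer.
Answer: 87

Derivation:
vaddr = 348: l1_idx=2, l2_idx=2
L1[2] = 3; L2[3][2] = 87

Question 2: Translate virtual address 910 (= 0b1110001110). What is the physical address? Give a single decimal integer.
Answer: 334

Derivation:
vaddr = 910 = 0b1110001110
Split: l1_idx=7, l2_idx=0, offset=14
L1[7] = 2
L2[2][0] = 10
paddr = 10 * 32 + 14 = 334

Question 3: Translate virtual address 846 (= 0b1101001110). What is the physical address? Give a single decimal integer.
vaddr = 846 = 0b1101001110
Split: l1_idx=6, l2_idx=2, offset=14
L1[6] = 0
L2[0][2] = 62
paddr = 62 * 32 + 14 = 1998

Answer: 1998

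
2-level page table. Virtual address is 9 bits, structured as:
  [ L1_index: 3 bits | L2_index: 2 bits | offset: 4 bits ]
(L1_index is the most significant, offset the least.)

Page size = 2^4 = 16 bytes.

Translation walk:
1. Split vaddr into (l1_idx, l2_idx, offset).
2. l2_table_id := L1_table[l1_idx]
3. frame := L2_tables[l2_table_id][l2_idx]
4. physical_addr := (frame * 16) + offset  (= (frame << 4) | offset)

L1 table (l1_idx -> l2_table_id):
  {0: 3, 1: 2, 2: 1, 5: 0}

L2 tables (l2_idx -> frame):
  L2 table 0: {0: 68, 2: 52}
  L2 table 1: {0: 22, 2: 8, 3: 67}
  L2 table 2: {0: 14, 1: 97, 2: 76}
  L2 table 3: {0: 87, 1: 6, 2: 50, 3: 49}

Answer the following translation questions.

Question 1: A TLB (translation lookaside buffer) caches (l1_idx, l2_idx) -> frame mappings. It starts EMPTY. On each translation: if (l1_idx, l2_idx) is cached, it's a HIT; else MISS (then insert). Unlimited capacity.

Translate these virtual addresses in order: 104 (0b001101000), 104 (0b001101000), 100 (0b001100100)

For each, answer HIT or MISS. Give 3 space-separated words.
vaddr=104: (1,2) not in TLB -> MISS, insert
vaddr=104: (1,2) in TLB -> HIT
vaddr=100: (1,2) in TLB -> HIT

Answer: MISS HIT HIT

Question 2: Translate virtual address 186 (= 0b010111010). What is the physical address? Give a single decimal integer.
Answer: 1082

Derivation:
vaddr = 186 = 0b010111010
Split: l1_idx=2, l2_idx=3, offset=10
L1[2] = 1
L2[1][3] = 67
paddr = 67 * 16 + 10 = 1082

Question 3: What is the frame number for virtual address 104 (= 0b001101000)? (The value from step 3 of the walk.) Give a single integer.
Answer: 76

Derivation:
vaddr = 104: l1_idx=1, l2_idx=2
L1[1] = 2; L2[2][2] = 76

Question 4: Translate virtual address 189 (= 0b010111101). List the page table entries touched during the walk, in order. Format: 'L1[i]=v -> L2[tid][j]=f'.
vaddr = 189 = 0b010111101
Split: l1_idx=2, l2_idx=3, offset=13

Answer: L1[2]=1 -> L2[1][3]=67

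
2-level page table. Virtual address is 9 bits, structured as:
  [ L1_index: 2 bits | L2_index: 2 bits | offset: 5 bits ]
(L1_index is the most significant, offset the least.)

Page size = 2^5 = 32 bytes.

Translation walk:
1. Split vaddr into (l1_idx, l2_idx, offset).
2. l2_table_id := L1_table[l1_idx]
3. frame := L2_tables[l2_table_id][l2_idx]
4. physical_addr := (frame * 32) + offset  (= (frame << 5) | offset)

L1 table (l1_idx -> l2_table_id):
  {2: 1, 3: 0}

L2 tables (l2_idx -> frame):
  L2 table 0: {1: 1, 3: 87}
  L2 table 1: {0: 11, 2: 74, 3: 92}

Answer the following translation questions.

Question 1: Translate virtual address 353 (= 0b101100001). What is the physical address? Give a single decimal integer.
vaddr = 353 = 0b101100001
Split: l1_idx=2, l2_idx=3, offset=1
L1[2] = 1
L2[1][3] = 92
paddr = 92 * 32 + 1 = 2945

Answer: 2945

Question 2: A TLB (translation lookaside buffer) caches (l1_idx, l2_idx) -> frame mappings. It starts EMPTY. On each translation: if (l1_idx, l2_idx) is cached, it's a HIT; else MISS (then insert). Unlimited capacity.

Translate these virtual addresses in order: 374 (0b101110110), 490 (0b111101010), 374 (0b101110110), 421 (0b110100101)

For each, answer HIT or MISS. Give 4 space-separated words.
Answer: MISS MISS HIT MISS

Derivation:
vaddr=374: (2,3) not in TLB -> MISS, insert
vaddr=490: (3,3) not in TLB -> MISS, insert
vaddr=374: (2,3) in TLB -> HIT
vaddr=421: (3,1) not in TLB -> MISS, insert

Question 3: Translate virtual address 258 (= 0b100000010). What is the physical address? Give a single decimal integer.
Answer: 354

Derivation:
vaddr = 258 = 0b100000010
Split: l1_idx=2, l2_idx=0, offset=2
L1[2] = 1
L2[1][0] = 11
paddr = 11 * 32 + 2 = 354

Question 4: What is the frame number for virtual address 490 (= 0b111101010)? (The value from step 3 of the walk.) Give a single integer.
vaddr = 490: l1_idx=3, l2_idx=3
L1[3] = 0; L2[0][3] = 87

Answer: 87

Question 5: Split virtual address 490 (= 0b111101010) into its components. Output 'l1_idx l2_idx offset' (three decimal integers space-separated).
vaddr = 490 = 0b111101010
  top 2 bits -> l1_idx = 3
  next 2 bits -> l2_idx = 3
  bottom 5 bits -> offset = 10

Answer: 3 3 10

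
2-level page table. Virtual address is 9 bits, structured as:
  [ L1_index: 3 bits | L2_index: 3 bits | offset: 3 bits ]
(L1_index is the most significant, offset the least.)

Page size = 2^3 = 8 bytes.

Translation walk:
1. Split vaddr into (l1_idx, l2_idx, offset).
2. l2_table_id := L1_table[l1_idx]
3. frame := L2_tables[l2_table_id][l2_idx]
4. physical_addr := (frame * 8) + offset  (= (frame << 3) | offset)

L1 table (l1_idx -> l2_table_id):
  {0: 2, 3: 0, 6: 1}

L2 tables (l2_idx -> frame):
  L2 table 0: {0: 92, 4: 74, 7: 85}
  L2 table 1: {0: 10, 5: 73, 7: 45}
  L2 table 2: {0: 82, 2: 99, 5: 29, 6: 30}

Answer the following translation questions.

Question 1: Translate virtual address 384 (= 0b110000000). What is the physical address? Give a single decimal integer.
Answer: 80

Derivation:
vaddr = 384 = 0b110000000
Split: l1_idx=6, l2_idx=0, offset=0
L1[6] = 1
L2[1][0] = 10
paddr = 10 * 8 + 0 = 80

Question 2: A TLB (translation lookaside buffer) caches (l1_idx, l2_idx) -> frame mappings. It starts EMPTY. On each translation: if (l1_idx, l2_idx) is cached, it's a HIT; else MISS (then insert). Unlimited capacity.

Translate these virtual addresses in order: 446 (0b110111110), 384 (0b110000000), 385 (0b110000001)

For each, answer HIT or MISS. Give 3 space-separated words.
vaddr=446: (6,7) not in TLB -> MISS, insert
vaddr=384: (6,0) not in TLB -> MISS, insert
vaddr=385: (6,0) in TLB -> HIT

Answer: MISS MISS HIT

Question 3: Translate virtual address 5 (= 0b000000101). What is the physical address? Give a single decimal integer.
vaddr = 5 = 0b000000101
Split: l1_idx=0, l2_idx=0, offset=5
L1[0] = 2
L2[2][0] = 82
paddr = 82 * 8 + 5 = 661

Answer: 661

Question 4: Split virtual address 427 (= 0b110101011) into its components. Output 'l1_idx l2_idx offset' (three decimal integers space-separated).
Answer: 6 5 3

Derivation:
vaddr = 427 = 0b110101011
  top 3 bits -> l1_idx = 6
  next 3 bits -> l2_idx = 5
  bottom 3 bits -> offset = 3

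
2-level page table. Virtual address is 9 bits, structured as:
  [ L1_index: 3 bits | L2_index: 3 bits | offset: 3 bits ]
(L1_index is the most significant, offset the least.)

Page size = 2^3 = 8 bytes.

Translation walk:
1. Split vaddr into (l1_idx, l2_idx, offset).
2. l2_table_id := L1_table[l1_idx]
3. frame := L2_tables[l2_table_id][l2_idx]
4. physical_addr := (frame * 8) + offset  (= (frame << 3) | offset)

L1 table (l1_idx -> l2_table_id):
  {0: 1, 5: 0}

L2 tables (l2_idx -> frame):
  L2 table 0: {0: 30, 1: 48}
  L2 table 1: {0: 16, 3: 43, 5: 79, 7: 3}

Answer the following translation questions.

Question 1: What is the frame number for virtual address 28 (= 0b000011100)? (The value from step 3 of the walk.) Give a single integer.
Answer: 43

Derivation:
vaddr = 28: l1_idx=0, l2_idx=3
L1[0] = 1; L2[1][3] = 43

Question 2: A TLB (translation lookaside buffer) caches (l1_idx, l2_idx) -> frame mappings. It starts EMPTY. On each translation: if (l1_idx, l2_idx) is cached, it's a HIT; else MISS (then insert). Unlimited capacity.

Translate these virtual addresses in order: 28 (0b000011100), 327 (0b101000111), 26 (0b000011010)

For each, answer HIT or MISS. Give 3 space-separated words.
Answer: MISS MISS HIT

Derivation:
vaddr=28: (0,3) not in TLB -> MISS, insert
vaddr=327: (5,0) not in TLB -> MISS, insert
vaddr=26: (0,3) in TLB -> HIT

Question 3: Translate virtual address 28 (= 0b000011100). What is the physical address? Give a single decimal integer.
Answer: 348

Derivation:
vaddr = 28 = 0b000011100
Split: l1_idx=0, l2_idx=3, offset=4
L1[0] = 1
L2[1][3] = 43
paddr = 43 * 8 + 4 = 348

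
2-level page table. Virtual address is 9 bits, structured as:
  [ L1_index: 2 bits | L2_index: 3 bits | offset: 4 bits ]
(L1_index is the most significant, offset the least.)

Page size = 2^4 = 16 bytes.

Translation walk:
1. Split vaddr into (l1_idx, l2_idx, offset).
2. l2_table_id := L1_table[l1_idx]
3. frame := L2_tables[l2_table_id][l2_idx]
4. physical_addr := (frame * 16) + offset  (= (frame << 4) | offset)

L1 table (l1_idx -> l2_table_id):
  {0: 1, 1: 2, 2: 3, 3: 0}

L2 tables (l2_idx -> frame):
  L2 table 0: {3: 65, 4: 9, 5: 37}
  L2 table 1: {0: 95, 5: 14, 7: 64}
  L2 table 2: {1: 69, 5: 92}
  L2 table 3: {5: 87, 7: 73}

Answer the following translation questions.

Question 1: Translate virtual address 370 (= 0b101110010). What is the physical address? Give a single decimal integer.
Answer: 1170

Derivation:
vaddr = 370 = 0b101110010
Split: l1_idx=2, l2_idx=7, offset=2
L1[2] = 3
L2[3][7] = 73
paddr = 73 * 16 + 2 = 1170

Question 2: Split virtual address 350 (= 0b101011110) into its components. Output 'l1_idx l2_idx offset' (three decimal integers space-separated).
Answer: 2 5 14

Derivation:
vaddr = 350 = 0b101011110
  top 2 bits -> l1_idx = 2
  next 3 bits -> l2_idx = 5
  bottom 4 bits -> offset = 14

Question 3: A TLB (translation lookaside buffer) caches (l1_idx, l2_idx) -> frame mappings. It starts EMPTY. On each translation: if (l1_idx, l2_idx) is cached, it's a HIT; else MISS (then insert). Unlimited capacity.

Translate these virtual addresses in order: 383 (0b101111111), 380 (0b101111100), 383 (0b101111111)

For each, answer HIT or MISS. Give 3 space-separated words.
Answer: MISS HIT HIT

Derivation:
vaddr=383: (2,7) not in TLB -> MISS, insert
vaddr=380: (2,7) in TLB -> HIT
vaddr=383: (2,7) in TLB -> HIT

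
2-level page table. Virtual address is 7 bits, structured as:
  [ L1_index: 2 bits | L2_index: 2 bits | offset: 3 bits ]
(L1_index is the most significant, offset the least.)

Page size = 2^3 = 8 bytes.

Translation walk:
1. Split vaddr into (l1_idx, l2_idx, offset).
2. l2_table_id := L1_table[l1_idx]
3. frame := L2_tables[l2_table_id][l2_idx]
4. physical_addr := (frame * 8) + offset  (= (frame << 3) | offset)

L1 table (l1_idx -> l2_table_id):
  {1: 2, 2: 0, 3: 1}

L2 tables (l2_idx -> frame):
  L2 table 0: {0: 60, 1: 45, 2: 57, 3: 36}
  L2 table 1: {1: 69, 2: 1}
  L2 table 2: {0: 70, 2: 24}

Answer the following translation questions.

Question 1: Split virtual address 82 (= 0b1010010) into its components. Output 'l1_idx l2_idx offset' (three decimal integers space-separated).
vaddr = 82 = 0b1010010
  top 2 bits -> l1_idx = 2
  next 2 bits -> l2_idx = 2
  bottom 3 bits -> offset = 2

Answer: 2 2 2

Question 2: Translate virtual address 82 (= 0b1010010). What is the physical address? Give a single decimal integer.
vaddr = 82 = 0b1010010
Split: l1_idx=2, l2_idx=2, offset=2
L1[2] = 0
L2[0][2] = 57
paddr = 57 * 8 + 2 = 458

Answer: 458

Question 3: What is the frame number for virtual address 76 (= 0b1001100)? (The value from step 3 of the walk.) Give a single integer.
vaddr = 76: l1_idx=2, l2_idx=1
L1[2] = 0; L2[0][1] = 45

Answer: 45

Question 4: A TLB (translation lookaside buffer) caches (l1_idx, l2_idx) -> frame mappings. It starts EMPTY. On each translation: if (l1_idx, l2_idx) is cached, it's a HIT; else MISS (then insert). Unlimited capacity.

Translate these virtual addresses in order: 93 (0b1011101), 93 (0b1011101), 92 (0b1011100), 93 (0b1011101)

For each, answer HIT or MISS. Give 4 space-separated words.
vaddr=93: (2,3) not in TLB -> MISS, insert
vaddr=93: (2,3) in TLB -> HIT
vaddr=92: (2,3) in TLB -> HIT
vaddr=93: (2,3) in TLB -> HIT

Answer: MISS HIT HIT HIT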